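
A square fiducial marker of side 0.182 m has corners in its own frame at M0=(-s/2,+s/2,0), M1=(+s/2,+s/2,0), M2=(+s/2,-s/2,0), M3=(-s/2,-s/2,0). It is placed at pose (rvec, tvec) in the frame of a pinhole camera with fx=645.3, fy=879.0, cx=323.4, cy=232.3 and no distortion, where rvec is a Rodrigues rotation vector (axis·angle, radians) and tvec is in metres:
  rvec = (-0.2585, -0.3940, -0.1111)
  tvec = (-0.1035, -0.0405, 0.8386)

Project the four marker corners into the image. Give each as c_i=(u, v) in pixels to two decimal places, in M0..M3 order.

Intrinsics K: fx=645.3, fy=879.0, cx=323.4, cy=232.3
Marker side s = 0.182 m; corners in marker frame (Z=0):
  M0 = (-0.0910, +0.0910, 0)
  M1 = (+0.0910, +0.0910, 0)
  M2 = (+0.0910, -0.0910, 0)
  M3 = (-0.0910, -0.0910, 0)
rvec = (-0.2585, -0.3940, -0.1111), |rvec| = θ = 0.48415 rad = 27.740°
Rodrigues: sinθ=0.46546, 1−cosθ=0.11493; R = I + sinθ·[k]× + (1−cosθ)·[k]×²:
    [+0.91783 +0.15675 -0.36471]
    [-0.05687 +0.96118 +0.26998]
    [+0.39287 -0.22706 +0.89112]
t = (-0.1035, -0.0405, 0.8386) m
M0: Pc = R·M0+t = (-0.17276, +0.05214, +0.78219); u = 645.3·(-0.17276)/0.78219 + 323.4 = 180.8748, v = 879.0·(+0.05214)/0.78219 + 232.3 = 290.8971
M1: Pc = R·M1+t = (-0.00571, +0.04179, +0.85369); u = 645.3·(-0.00571)/0.85369 + 323.4 = 319.0815, v = 879.0·(+0.04179)/0.85369 + 232.3 = 275.3315
M2: Pc = R·M2+t = (-0.03424, -0.13314, +0.89501); u = 645.3·(-0.03424)/0.89501 + 323.4 = 298.7123, v = 879.0·(-0.13314)/0.89501 + 232.3 = 101.5389
M3: Pc = R·M3+t = (-0.20129, -0.12279, +0.82351); u = 645.3·(-0.20129)/0.82351 + 323.4 = 165.6723, v = 879.0·(-0.12279)/0.82351 + 232.3 = 101.2338

c0=(180.87, 290.90) c1=(319.08, 275.33) c2=(298.71, 101.54) c3=(165.67, 101.23)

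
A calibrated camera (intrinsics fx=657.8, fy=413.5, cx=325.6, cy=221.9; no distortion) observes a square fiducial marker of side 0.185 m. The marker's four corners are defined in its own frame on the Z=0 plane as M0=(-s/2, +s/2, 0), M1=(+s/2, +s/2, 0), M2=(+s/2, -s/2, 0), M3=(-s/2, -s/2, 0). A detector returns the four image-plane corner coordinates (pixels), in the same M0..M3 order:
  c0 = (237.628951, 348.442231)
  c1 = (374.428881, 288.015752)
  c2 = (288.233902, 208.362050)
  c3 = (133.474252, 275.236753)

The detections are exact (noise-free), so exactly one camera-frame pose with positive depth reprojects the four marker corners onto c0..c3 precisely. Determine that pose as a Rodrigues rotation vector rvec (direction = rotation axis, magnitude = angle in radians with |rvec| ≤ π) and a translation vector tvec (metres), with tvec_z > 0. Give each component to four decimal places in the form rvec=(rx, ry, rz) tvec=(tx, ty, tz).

rvec=(0.4201, -0.1773, -0.5846) tvec=(-0.0673, 0.1007, 0.6922)

Intrinsics K: fx=657.8, fy=413.5, cx=325.6, cy=221.9
Marker side s = 0.185 m; corners in marker frame (Z=0):
  M0 = (-0.0925, +0.0925, 0)
  M1 = (+0.0925, +0.0925, 0)
  M2 = (+0.0925, -0.0925, 0)
  M3 = (-0.0925, -0.0925, 0)
Detected image corners:
  c0 = (237.628951, 348.442231) px
  c1 = (374.428881, 288.015752) px
  c2 = (288.233902, 208.362050) px
  c3 = (133.474252, 275.236753) px
Planar DLT: solve 8×8 A·h = b for H (H[2,2]=1):
  H  [+801.69403 +675.50566 +261.61978]
  H  [-325.17575 +588.03641 +282.03294]
  H  [+0.06384 +0.62426 +1.00000]
B = K⁻¹H; ‖b₁‖=1.444604, ‖b₂‖=1.444604; λ = 2/(‖b₁‖+‖b₂‖) = 0.692231, sign → tz>0 ⇒ λ=+0.692231
r₁ = λ·B[:,0] = (+0.82178,-0.56808,+0.04419); r₂ = λ·B[:,1] = (+0.49697,+0.75252,+0.43213)
r₃ = r₁×r₂ = (-0.27874,-0.33316,+0.90073); SVD([r₁ r₂ r₃]) → R = UVᵀ:
  R  [+0.82178 +0.49697 -0.27874]
  R  [-0.56808 +0.75252 -0.33316]
  R  [+0.04419 +0.43213 +0.90073]
t = (-0.06733, +0.10067, +0.69223) m
tr R = 2.475033; θ = arccos((tr R − 1)/2) = 0.741411 rad = 42.480°
axis k = ((R−Rᵀ)₃₂, (R−Rᵀ)₁₃, (R−Rᵀ)₂₁) / (2 sinθ) = (+0.566602, -0.239090, -0.788542)
rvec = θ·k = (+0.420085, -0.177264, -0.584633)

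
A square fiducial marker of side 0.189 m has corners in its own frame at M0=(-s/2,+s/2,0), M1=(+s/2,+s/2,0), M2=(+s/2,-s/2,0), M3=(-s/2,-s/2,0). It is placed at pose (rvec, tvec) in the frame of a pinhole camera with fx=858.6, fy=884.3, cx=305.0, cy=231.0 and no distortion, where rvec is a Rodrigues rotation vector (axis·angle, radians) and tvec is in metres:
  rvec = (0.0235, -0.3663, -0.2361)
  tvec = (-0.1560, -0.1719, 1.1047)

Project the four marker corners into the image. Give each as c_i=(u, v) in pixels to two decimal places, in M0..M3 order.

c0=(129.35, 183.40) c1=(268.14, 152.14) c2=(235.55, 7.70) c3=(93.12, 30.30)

Intrinsics K: fx=858.6, fy=884.3, cx=305.0, cy=231.0
Marker side s = 0.189 m; corners in marker frame (Z=0):
  M0 = (-0.0945, +0.0945, 0)
  M1 = (+0.0945, +0.0945, 0)
  M2 = (+0.0945, -0.0945, 0)
  M3 = (-0.0945, -0.0945, 0)
rvec = (0.0235, -0.3663, -0.2361), |rvec| = θ = 0.43643 rad = 25.006°
Rodrigues: sinθ=0.42271, 1−cosθ=0.09373; R = I + sinθ·[k]× + (1−cosθ)·[k]×²:
    [+0.90654 +0.22444 -0.35751]
    [-0.23291 +0.97230 +0.01980]
    [+0.35205 +0.06532 +0.93370]
t = (-0.1560, -0.1719, 1.1047) m
M0: Pc = R·M0+t = (-0.22046, -0.05801, +1.07760); u = 858.6·(-0.22046)/1.07760 + 305.0 = 129.3460, v = 884.3·(-0.05801)/1.07760 + 231.0 = 183.3978
M1: Pc = R·M1+t = (-0.04912, -0.10203, +1.14414); u = 858.6·(-0.04912)/1.14414 + 305.0 = 268.1369, v = 884.3·(-0.10203)/1.14414 + 231.0 = 152.1430
M2: Pc = R·M2+t = (-0.09154, -0.28579, +1.13180); u = 858.6·(-0.09154)/1.13180 + 305.0 = 235.5549, v = 884.3·(-0.28579)/1.13180 + 231.0 = 7.7036
M3: Pc = R·M3+t = (-0.26288, -0.24177, +1.06526); u = 858.6·(-0.26288)/1.06526 + 305.0 = 93.1203, v = 884.3·(-0.24177)/1.06526 + 231.0 = 30.2986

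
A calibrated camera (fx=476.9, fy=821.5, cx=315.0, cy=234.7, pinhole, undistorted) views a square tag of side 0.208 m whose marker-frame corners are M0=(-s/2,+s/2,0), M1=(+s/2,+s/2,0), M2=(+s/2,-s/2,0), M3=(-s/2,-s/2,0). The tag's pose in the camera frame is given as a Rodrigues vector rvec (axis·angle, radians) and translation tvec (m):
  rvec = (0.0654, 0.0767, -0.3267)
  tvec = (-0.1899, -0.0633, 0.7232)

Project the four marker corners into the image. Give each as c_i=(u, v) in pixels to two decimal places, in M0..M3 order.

c0=(150.41, 310.49) c1=(276.48, 236.90) c2=(230.72, 9.14) c3=(103.91, 89.42)

Intrinsics K: fx=476.9, fy=821.5, cx=315.0, cy=234.7
Marker side s = 0.208 m; corners in marker frame (Z=0):
  M0 = (-0.1040, +0.1040, 0)
  M1 = (+0.1040, +0.1040, 0)
  M2 = (+0.1040, -0.1040, 0)
  M3 = (-0.1040, -0.1040, 0)
rvec = (0.0654, 0.0767, -0.3267), |rvec| = θ = 0.34190 rad = 19.589°
Rodrigues: sinθ=0.33527, 1−cosθ=0.05788; R = I + sinθ·[k]× + (1−cosθ)·[k]×²:
    [+0.94424 +0.32286 +0.06463]
    [-0.31789 +0.94503 -0.07654]
    [-0.08579 +0.05173 +0.99497]
t = (-0.1899, -0.0633, 0.7232) m
M0: Pc = R·M0+t = (-0.25452, +0.06804, +0.73750); u = 476.9·(-0.25452)/0.73750 + 315.0 = 150.4142, v = 821.5·(+0.06804)/0.73750 + 234.7 = 310.4938
M1: Pc = R·M1+t = (-0.05812, +0.00192, +0.71966); u = 476.9·(-0.05812)/0.71966 + 315.0 = 276.4838, v = 821.5·(+0.00192)/0.71966 + 234.7 = 236.8952
M2: Pc = R·M2+t = (-0.12528, -0.19464, +0.70890); u = 476.9·(-0.12528)/0.70890 + 315.0 = 230.7224, v = 821.5·(-0.19464)/0.70890 + 234.7 = 9.1387
M3: Pc = R·M3+t = (-0.32168, -0.12852, +0.72674); u = 476.9·(-0.32168)/0.72674 + 315.0 = 103.9101, v = 821.5·(-0.12852)/0.72674 + 234.7 = 89.4193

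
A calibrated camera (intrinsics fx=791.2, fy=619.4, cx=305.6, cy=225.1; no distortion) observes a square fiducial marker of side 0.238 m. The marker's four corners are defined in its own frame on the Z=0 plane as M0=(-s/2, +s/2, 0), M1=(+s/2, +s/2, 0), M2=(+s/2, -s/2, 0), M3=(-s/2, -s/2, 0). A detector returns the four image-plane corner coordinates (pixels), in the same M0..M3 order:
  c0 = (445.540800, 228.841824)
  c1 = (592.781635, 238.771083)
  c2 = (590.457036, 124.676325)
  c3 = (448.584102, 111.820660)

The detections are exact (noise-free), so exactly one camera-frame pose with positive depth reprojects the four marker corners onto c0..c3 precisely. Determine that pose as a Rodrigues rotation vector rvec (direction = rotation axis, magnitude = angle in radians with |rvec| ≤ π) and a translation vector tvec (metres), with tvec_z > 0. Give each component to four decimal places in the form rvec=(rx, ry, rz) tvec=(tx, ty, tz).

Intrinsics K: fx=791.2, fy=619.4, cx=305.6, cy=225.1
Marker side s = 0.238 m; corners in marker frame (Z=0):
  M0 = (-0.1190, +0.1190, 0)
  M1 = (+0.1190, +0.1190, 0)
  M2 = (+0.1190, -0.1190, 0)
  M3 = (-0.1190, -0.1190, 0)
Detected image corners:
  c0 = (445.540800, 228.841824) px
  c1 = (592.781635, 238.771083) px
  c2 = (590.457036, 124.676325) px
  c3 = (448.584102, 111.820660) px
Planar DLT: solve 8×8 A·h = b for H (H[2,2]=1):
  H  [+670.40571 -82.21845 +520.39146]
  H  [+69.41379 +458.03751 +175.03932]
  H  [+0.12176 -0.15572 +1.00000]
B = K⁻¹H; ‖b₁‖=0.812344, ‖b₂‖=0.812344; λ = 2/(‖b₁‖+‖b₂‖) = 1.231005, sign → tz>0 ⇒ λ=+1.231005
r₁ = λ·B[:,0] = (+0.98517,+0.08348,+0.14988); r₂ = λ·B[:,1] = (-0.05388,+0.97997,-0.19169)
r₃ = r₁×r₂ = (-0.16288,+0.18077,+0.96994); SVD([r₁ r₂ r₃]) → R = UVᵀ:
  R  [+0.98517 -0.05388 -0.16288]
  R  [+0.08348 +0.97997 +0.18077]
  R  [+0.14988 -0.19169 +0.96994]
t = (+0.33419, -0.09949, +1.23101) m
tr R = 2.935091; θ = arccos((tr R − 1)/2) = 0.255467 rad = 14.637°
axis k = ((R−Rᵀ)₃₂, (R−Rᵀ)₁₃, (R−Rᵀ)₂₁) / (2 sinθ) = (-0.736983, -0.618856, +0.271797)
rvec = θ·k = (-0.188275, -0.158097, +0.069435)

rvec=(-0.1883, -0.1581, 0.0694) tvec=(0.3342, -0.0995, 1.2310)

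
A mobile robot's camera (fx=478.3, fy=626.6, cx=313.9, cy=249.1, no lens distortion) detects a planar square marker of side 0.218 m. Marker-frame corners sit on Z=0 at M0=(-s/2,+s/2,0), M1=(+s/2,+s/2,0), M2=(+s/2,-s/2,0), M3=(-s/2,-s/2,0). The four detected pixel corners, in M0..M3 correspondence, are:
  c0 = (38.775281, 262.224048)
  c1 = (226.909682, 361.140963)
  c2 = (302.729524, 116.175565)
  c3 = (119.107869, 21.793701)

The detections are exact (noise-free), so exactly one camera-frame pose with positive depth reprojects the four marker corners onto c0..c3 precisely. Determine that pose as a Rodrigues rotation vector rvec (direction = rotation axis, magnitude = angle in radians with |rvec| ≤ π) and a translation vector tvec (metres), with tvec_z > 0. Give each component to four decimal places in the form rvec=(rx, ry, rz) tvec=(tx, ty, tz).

Intrinsics K: fx=478.3, fy=626.6, cx=313.9, cy=249.1
Marker side s = 0.218 m; corners in marker frame (Z=0):
  M0 = (-0.1090, +0.1090, 0)
  M1 = (+0.1090, +0.1090, 0)
  M2 = (+0.1090, -0.1090, 0)
  M3 = (-0.1090, -0.1090, 0)
Detected image corners:
  c0 = (38.775281, 262.224048) px
  c1 = (226.909682, 361.140963) px
  c2 = (302.729524, 116.175565) px
  c3 = (119.107869, 21.793701) px
Planar DLT: solve 8×8 A·h = b for H (H[2,2]=1):
  H  [+846.41793 -379.88809 +172.05881]
  H  [+436.45761 +1089.22274 +188.47696]
  H  [-0.03544 -0.12625 +1.00000]
B = K⁻¹H; ‖b₁‖=1.928921, ‖b₂‖=1.928921; λ = 2/(‖b₁‖+‖b₂‖) = 0.518425, sign → tz>0 ⇒ λ=+0.518425
r₁ = λ·B[:,0] = (+0.92948,+0.36841,-0.01837); r₂ = λ·B[:,1] = (-0.36880,+0.92720,-0.06545)
r₃ = r₁×r₂ = (-0.00708,+0.06761,+0.99769); SVD([r₁ r₂ r₃]) → R = UVᵀ:
  R  [+0.92948 -0.36880 -0.00708]
  R  [+0.36841 +0.92720 +0.06761]
  R  [-0.01837 -0.06545 +0.99769]
t = (-0.15374, -0.05016, +0.51842) m
tr R = 2.854369; θ = arccos((tr R − 1)/2) = 0.383971 rad = 22.000°
axis k = ((R−Rᵀ)₃₂, (R−Rᵀ)₁₃, (R−Rᵀ)₂₁) / (2 sinθ) = (-0.177606, +0.015073, +0.983986)
rvec = θ·k = (-0.068196, +0.005788, +0.377823)

rvec=(-0.0682, 0.0058, 0.3778) tvec=(-0.1537, -0.0502, 0.5184)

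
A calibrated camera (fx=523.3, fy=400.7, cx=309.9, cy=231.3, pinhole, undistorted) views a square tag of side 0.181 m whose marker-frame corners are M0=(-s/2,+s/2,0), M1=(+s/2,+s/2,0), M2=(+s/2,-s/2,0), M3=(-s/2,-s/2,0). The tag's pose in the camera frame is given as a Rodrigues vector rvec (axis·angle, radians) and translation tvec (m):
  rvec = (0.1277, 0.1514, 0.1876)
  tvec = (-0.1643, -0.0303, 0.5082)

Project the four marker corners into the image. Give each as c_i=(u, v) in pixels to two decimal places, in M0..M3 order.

c0=(46.86, 261.54) c1=(214.89, 290.82) c2=(244.34, 147.65) c3=(66.48, 123.92)

Intrinsics K: fx=523.3, fy=400.7, cx=309.9, cy=231.3
Marker side s = 0.181 m; corners in marker frame (Z=0):
  M0 = (-0.0905, +0.0905, 0)
  M1 = (+0.0905, +0.0905, 0)
  M2 = (+0.0905, -0.0905, 0)
  M3 = (-0.0905, -0.0905, 0)
rvec = (0.1277, 0.1514, 0.1876), |rvec| = θ = 0.27281 rad = 15.631°
Rodrigues: sinθ=0.26943, 1−cosθ=0.03698; R = I + sinθ·[k]× + (1−cosθ)·[k]×²:
    [+0.97112 -0.17567 +0.16143]
    [+0.19489 +0.97441 -0.11201]
    [-0.13762 +0.14024 +0.98051]
t = (-0.1643, -0.0303, 0.5082) m
M0: Pc = R·M0+t = (-0.26809, +0.04025, +0.53335); u = 523.3·(-0.26809)/0.53335 + 309.9 = 46.8647, v = 400.7·(+0.04025)/0.53335 + 231.3 = 261.5370
M1: Pc = R·M1+t = (-0.09231, +0.07552, +0.50844); u = 523.3·(-0.09231)/0.50844 + 309.9 = 214.8893, v = 400.7·(+0.07552)/0.50844 + 231.3 = 290.8186
M2: Pc = R·M2+t = (-0.06051, -0.10085, +0.48305); u = 523.3·(-0.06051)/0.48305 + 309.9 = 244.3432, v = 400.7·(-0.10085)/0.48305 + 231.3 = 147.6463
M3: Pc = R·M3+t = (-0.23629, -0.13612, +0.50796); u = 523.3·(-0.23629)/0.50796 + 309.9 = 66.4781, v = 400.7·(-0.13612)/0.50796 + 231.3 = 123.9225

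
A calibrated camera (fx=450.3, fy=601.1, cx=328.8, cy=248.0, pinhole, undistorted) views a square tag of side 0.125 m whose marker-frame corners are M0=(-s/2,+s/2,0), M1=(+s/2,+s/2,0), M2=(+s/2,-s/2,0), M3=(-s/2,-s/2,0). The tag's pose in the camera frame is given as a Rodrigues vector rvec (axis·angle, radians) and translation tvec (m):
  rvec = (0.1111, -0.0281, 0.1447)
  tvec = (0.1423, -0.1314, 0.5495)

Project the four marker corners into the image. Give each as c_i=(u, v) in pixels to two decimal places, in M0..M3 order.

Intrinsics K: fx=450.3, fy=601.1, cx=328.8, cy=248.0
Marker side s = 0.125 m; corners in marker frame (Z=0):
  M0 = (-0.0625, +0.0625, 0)
  M1 = (+0.0625, +0.0625, 0)
  M2 = (+0.0625, -0.0625, 0)
  M3 = (-0.0625, -0.0625, 0)
rvec = (0.1111, -0.0281, 0.1447), |rvec| = θ = 0.18458 rad = 10.576°
Rodrigues: sinθ=0.18354, 1−cosθ=0.01699; R = I + sinθ·[k]× + (1−cosθ)·[k]×²:
    [+0.98917 -0.14544 -0.01993]
    [+0.14232 +0.98341 -0.11250]
    [+0.03596 +0.10844 +0.99345]
t = (0.1423, -0.1314, 0.5495) m
M0: Pc = R·M0+t = (+0.07139, -0.07883, +0.55403); u = 450.3·(+0.07139)/0.55403 + 328.8 = 386.8215, v = 601.1·(-0.07883)/0.55403 + 248.0 = 162.4702
M1: Pc = R·M1+t = (+0.19503, -0.06104, +0.55852); u = 450.3·(+0.19503)/0.55852 + 328.8 = 486.0417, v = 601.1·(-0.06104)/0.55852 + 248.0 = 182.3050
M2: Pc = R·M2+t = (+0.21321, -0.18397, +0.54497); u = 450.3·(+0.21321)/0.54497 + 328.8 = 504.9744, v = 601.1·(-0.18397)/0.54497 + 248.0 = 45.0841
M3: Pc = R·M3+t = (+0.08957, -0.20176, +0.54048); u = 450.3·(+0.08957)/0.54048 + 328.8 = 403.4231, v = 601.1·(-0.20176)/0.54048 + 248.0 = 23.6107

c0=(386.82, 162.47) c1=(486.04, 182.31) c2=(504.97, 45.08) c3=(403.42, 23.61)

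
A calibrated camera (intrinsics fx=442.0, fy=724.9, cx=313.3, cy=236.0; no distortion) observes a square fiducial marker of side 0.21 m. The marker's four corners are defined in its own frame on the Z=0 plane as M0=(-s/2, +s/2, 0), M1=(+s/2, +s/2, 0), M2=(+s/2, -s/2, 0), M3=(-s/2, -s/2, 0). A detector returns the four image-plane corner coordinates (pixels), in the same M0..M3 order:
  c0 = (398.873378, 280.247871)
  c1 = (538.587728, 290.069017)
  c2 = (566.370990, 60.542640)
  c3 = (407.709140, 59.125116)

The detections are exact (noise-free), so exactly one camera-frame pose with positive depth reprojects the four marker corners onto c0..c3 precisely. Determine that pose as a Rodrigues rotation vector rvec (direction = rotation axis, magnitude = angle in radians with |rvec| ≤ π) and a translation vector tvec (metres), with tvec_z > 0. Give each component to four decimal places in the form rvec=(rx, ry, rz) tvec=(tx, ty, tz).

rvec=(0.3867, 0.1303, 0.0114) tvec=(0.2384, -0.0507, 0.6483)

Intrinsics K: fx=442.0, fy=724.9, cx=313.3, cy=236.0
Marker side s = 0.21 m; corners in marker frame (Z=0):
  M0 = (-0.1050, +0.1050, 0)
  M1 = (+0.1050, +0.1050, 0)
  M2 = (+0.1050, -0.1050, 0)
  M3 = (-0.1050, -0.1050, 0)
Detected image corners:
  c0 = (398.873378, 280.247871) px
  c1 = (538.587728, 290.069017) px
  c2 = (566.370990, 60.542640) px
  c3 = (407.709140, 59.125116) px
Planar DLT: solve 8×8 A·h = b for H (H[2,2]=1):
  H  [+615.86807 +191.47172 +475.82208]
  H  [-5.15548 +1172.82641 +179.31489]
  H  [-0.19209 +0.58121 +1.00000]
B = K⁻¹H; ‖b₁‖=1.542538, ‖b₂‖=1.542538; λ = 2/(‖b₁‖+‖b₂‖) = 0.648282, sign → tz>0 ⇒ λ=+0.648282
r₁ = λ·B[:,0] = (+0.99156,+0.03593,-0.12453); r₂ = λ·B[:,1] = (+0.01376,+0.92620,+0.37679)
r₃ = r₁×r₂ = (+0.12888,-0.37532,+0.91789); SVD([r₁ r₂ r₃]) → R = UVᵀ:
  R  [+0.99156 +0.01376 +0.12888]
  R  [+0.03593 +0.92620 -0.37532]
  R  [-0.12453 +0.37679 +0.91789]
t = (+0.23837, -0.05069, +0.64828) m
tr R = 2.835655; θ = arccos((tr R − 1)/2) = 0.408224 rad = 23.390°
axis k = ((R−Rᵀ)₃₂, (R−Rᵀ)₁₃, (R−Rᵀ)₂₁) / (2 sinθ) = (+0.947286, +0.319171, +0.027929)
rvec = θ·k = (+0.386705, +0.130293, +0.011401)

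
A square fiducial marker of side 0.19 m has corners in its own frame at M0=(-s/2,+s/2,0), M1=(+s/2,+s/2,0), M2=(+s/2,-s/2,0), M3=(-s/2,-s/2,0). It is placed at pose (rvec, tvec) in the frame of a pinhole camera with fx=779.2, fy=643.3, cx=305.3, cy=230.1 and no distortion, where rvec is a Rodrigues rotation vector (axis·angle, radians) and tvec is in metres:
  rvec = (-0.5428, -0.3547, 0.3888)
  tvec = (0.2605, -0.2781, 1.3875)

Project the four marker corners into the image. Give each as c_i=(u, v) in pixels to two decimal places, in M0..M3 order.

Intrinsics K: fx=779.2, fy=643.3, cx=305.3, cy=230.1
Marker side s = 0.19 m; corners in marker frame (Z=0):
  M0 = (-0.0950, +0.0950, 0)
  M1 = (+0.0950, +0.0950, 0)
  M2 = (+0.0950, -0.0950, 0)
  M3 = (-0.0950, -0.0950, 0)
rvec = (-0.5428, -0.3547, 0.3888), |rvec| = θ = 0.75605 rad = 43.318°
Rodrigues: sinθ=0.68605, 1−cosθ=0.27245; R = I + sinθ·[k]× + (1−cosθ)·[k]×²:
    [+0.86798 -0.26104 -0.42245]
    [+0.44457 +0.78752 +0.42682]
    [+0.22127 -0.55828 +0.79960]
t = (0.2605, -0.2781, 1.3875) m
M0: Pc = R·M0+t = (+0.15324, -0.24552, +1.31344); u = 779.2·(+0.15324)/1.31344 + 305.3 = 396.2114, v = 643.3·(-0.24552)/1.31344 + 230.1 = 109.8489
M1: Pc = R·M1+t = (+0.31816, -0.16105, +1.35548); u = 779.2·(+0.31816)/1.35548 + 305.3 = 488.1941, v = 643.3·(-0.16105)/1.35548 + 230.1 = 153.6665
M2: Pc = R·M2+t = (+0.36776, -0.31068, +1.46156); u = 779.2·(+0.36776)/1.46156 + 305.3 = 501.3623, v = 643.3·(-0.31068)/1.46156 + 230.1 = 93.3551
M3: Pc = R·M3+t = (+0.20284, -0.39515, +1.41952); u = 779.2·(+0.20284)/1.41952 + 305.3 = 416.6429, v = 643.3·(-0.39515)/1.41952 + 230.1 = 51.0255

c0=(396.21, 109.85) c1=(488.19, 153.67) c2=(501.36, 93.36) c3=(416.64, 51.03)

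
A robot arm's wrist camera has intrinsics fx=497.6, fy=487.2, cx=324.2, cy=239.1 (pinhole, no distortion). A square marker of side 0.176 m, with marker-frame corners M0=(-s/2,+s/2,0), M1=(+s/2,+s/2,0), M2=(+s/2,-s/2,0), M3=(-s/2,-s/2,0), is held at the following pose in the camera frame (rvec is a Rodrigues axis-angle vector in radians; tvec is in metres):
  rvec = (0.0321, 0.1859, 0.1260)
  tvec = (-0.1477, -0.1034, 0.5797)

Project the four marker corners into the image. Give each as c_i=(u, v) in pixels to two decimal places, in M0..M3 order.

Intrinsics K: fx=497.6, fy=487.2, cx=324.2, cy=239.1
Marker side s = 0.176 m; corners in marker frame (Z=0):
  M0 = (-0.0880, +0.0880, 0)
  M1 = (+0.0880, +0.0880, 0)
  M2 = (+0.0880, -0.0880, 0)
  M3 = (-0.0880, -0.0880, 0)
rvec = (0.0321, 0.1859, 0.1260), |rvec| = θ = 0.22686 rad = 12.998°
Rodrigues: sinθ=0.22492, 1−cosθ=0.02562; R = I + sinθ·[k]× + (1−cosθ)·[k]×²:
    [+0.97489 -0.12195 +0.18632]
    [+0.12789 +0.99158 -0.02016]
    [-0.18230 +0.04349 +0.98228]
t = (-0.1477, -0.1034, 0.5797) m
M0: Pc = R·M0+t = (-0.24422, -0.02740, +0.59957); u = 497.6·(-0.24422)/0.59957 + 324.2 = 121.5129, v = 487.2·(-0.02740)/0.59957 + 239.1 = 216.8390
M1: Pc = R·M1+t = (-0.07264, -0.00489, +0.56748); u = 497.6·(-0.07264)/0.56748 + 324.2 = 260.5043, v = 487.2·(-0.00489)/0.56748 + 239.1 = 234.9051
M2: Pc = R·M2+t = (-0.05118, -0.17940, +0.55983); u = 497.6·(-0.05118)/0.55983 + 324.2 = 278.7110, v = 487.2·(-0.17940)/0.55983 + 239.1 = 82.9708
M3: Pc = R·M3+t = (-0.22276, -0.20191, +0.59192); u = 497.6·(-0.22276)/0.59192 + 324.2 = 136.9355, v = 487.2·(-0.20191)/0.59192 + 239.1 = 72.9065

c0=(121.51, 216.84) c1=(260.50, 234.91) c2=(278.71, 82.97) c3=(136.94, 72.91)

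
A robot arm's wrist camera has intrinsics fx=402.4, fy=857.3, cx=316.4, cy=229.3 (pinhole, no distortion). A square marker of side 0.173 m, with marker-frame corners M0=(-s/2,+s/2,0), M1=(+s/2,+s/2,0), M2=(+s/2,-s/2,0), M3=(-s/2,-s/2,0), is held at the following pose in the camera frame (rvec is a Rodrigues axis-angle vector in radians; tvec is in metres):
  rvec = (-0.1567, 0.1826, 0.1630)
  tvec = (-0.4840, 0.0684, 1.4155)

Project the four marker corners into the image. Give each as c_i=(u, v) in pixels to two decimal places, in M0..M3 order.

c0=(151.18, 313.84) c1=(195.92, 331.54) c2=(206.61, 227.34) c3=(162.38, 212.34)

Intrinsics K: fx=402.4, fy=857.3, cx=316.4, cy=229.3
Marker side s = 0.173 m; corners in marker frame (Z=0):
  M0 = (-0.0865, +0.0865, 0)
  M1 = (+0.0865, +0.0865, 0)
  M2 = (+0.0865, -0.0865, 0)
  M3 = (-0.0865, -0.0865, 0)
rvec = (-0.1567, 0.1826, 0.1630), |rvec| = θ = 0.29063 rad = 16.652°
Rodrigues: sinθ=0.28656, 1−cosθ=0.04194; R = I + sinθ·[k]× + (1−cosθ)·[k]×²:
    [+0.97025 -0.17492 +0.16736]
    [+0.14651 +0.97462 +0.16928]
    [-0.19272 -0.13973 +0.97125]
t = (-0.4840, 0.0684, 1.4155) m
M0: Pc = R·M0+t = (-0.58306, +0.14003, +1.42008); u = 402.4·(-0.58306)/1.42008 + 316.4 = 151.1827, v = 857.3·(+0.14003)/1.42008 + 229.3 = 313.8365
M1: Pc = R·M1+t = (-0.41520, +0.16538, +1.38674); u = 402.4·(-0.41520)/1.38674 + 316.4 = 195.9177, v = 857.3·(+0.16538)/1.38674 + 229.3 = 331.5381
M2: Pc = R·M2+t = (-0.38494, -0.00323, +1.41092); u = 402.4·(-0.38494)/1.41092 + 316.4 = 206.6126, v = 857.3·(-0.00323)/1.41092 + 229.3 = 227.3365
M3: Pc = R·M3+t = (-0.55280, -0.02858, +1.44426); u = 402.4·(-0.55280)/1.44426 + 316.4 = 162.3794, v = 857.3·(-0.02858)/1.44426 + 229.3 = 212.3367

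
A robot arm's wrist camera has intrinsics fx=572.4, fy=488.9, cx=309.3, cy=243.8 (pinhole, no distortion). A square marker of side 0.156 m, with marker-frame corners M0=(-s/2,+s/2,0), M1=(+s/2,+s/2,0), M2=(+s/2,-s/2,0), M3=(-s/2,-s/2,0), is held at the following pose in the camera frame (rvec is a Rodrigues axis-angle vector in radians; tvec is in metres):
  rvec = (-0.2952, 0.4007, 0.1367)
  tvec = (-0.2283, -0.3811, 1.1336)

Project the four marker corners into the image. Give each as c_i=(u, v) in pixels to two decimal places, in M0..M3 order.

Intrinsics K: fx=572.4, fy=488.9, cx=309.3, cy=243.8
Marker side s = 0.156 m; corners in marker frame (Z=0):
  M0 = (-0.0780, +0.0780, 0)
  M1 = (+0.0780, +0.0780, 0)
  M2 = (+0.0780, -0.0780, 0)
  M3 = (-0.0780, -0.0780, 0)
rvec = (-0.2952, 0.4007, 0.1367), |rvec| = θ = 0.51613 rad = 29.572°
Rodrigues: sinθ=0.49352, 1−cosθ=0.13026; R = I + sinθ·[k]× + (1−cosθ)·[k]×²:
    [+0.91235 -0.18855 +0.36341]
    [+0.07287 +0.94825 +0.30905]
    [-0.40288 -0.25548 +0.87887]
t = (-0.2283, -0.3811, 1.1336) m
M0: Pc = R·M0+t = (-0.31417, -0.31282, +1.14510); u = 572.4·(-0.31417)/1.14510 + 309.3 = 152.2556, v = 488.9·(-0.31282)/1.14510 + 243.8 = 110.2411
M1: Pc = R·M1+t = (-0.17184, -0.30145, +1.08225); u = 572.4·(-0.17184)/1.08225 + 309.3 = 218.4119, v = 488.9·(-0.30145)/1.08225 + 243.8 = 107.6202
M2: Pc = R·M2+t = (-0.14243, -0.44938, +1.12210); u = 572.4·(-0.14243)/1.12210 + 309.3 = 236.6447, v = 488.9·(-0.44938)/1.12210 + 243.8 = 48.0054
M3: Pc = R·M3+t = (-0.28476, -0.46075, +1.18495); u = 572.4·(-0.28476)/1.18495 + 309.3 = 171.7465, v = 488.9·(-0.46075)/1.18495 + 243.8 = 53.7001

c0=(152.26, 110.24) c1=(218.41, 107.62) c2=(236.64, 48.01) c3=(171.75, 53.70)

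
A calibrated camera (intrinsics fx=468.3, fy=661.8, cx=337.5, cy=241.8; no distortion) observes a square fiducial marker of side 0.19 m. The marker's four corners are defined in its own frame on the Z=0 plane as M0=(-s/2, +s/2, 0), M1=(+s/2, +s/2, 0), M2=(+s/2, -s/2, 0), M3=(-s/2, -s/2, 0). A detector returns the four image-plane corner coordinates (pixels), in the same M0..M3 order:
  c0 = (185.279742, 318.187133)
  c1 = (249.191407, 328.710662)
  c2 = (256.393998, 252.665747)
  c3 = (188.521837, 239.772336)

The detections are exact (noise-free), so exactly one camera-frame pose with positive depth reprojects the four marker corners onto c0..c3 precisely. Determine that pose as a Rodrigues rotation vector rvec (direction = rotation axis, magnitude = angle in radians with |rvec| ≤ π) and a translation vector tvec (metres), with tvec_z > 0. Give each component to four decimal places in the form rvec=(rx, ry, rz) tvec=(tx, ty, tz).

Intrinsics K: fx=468.3, fy=661.8, cx=337.5, cy=241.8
Marker side s = 0.19 m; corners in marker frame (Z=0):
  M0 = (-0.0950, +0.0950, 0)
  M1 = (+0.0950, +0.0950, 0)
  M2 = (+0.0950, -0.0950, 0)
  M3 = (-0.0950, -0.0950, 0)
Detected image corners:
  c0 = (185.279742, 318.187133) px
  c1 = (249.191407, 328.710662) px
  c2 = (256.393998, 252.665747) px
  c3 = (188.521837, 239.772336) px
Planar DLT: solve 8×8 A·h = b for H (H[2,2]=1):
  H  [+371.14380 +43.90573 +220.11723]
  H  [+93.38853 +499.04570 +286.08948]
  H  [+0.11220 +0.32524 +1.00000]
B = K⁻¹H; ‖b₁‖=0.727388, ‖b₂‖=0.727387; λ = 2/(‖b₁‖+‖b₂‖) = 1.374783, sign → tz>0 ⇒ λ=+1.374783
r₁ = λ·B[:,0] = (+0.97840,+0.13764,+0.15425); r₂ = λ·B[:,1] = (-0.19335,+0.87332,+0.44713)
r₃ = r₁×r₂ = (-0.07316,-0.46730,+0.88107); SVD([r₁ r₂ r₃]) → R = UVᵀ:
  R  [+0.97840 -0.19335 -0.07316]
  R  [+0.13764 +0.87332 -0.46730]
  R  [+0.15425 +0.44713 +0.88107]
t = (-0.34460, +0.09200, +1.37478) m
tr R = 2.732784; θ = arccos((tr R − 1)/2) = 0.522865 rad = 29.958°
axis k = ((R−Rᵀ)₃₂, (R−Rᵀ)₁₃, (R−Rᵀ)₂₁) / (2 sinθ) = (+0.915596, -0.227699, +0.331416)
rvec = θ·k = (+0.478733, -0.119056, +0.173286)

rvec=(0.4787, -0.1191, 0.1733) tvec=(-0.3446, 0.0920, 1.3748)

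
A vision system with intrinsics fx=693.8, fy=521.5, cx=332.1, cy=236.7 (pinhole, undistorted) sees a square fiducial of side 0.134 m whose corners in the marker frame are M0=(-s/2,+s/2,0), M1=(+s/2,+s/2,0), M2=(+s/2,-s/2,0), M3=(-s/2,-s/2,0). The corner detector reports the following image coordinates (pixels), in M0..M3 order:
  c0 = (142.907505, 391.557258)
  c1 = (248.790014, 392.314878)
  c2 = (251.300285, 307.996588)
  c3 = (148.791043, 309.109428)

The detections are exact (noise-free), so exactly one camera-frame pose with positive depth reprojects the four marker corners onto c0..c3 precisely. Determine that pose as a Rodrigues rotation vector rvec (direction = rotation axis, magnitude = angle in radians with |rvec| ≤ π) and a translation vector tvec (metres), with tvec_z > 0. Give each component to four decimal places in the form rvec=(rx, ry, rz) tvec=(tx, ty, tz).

Intrinsics K: fx=693.8, fy=521.5, cx=332.1, cy=236.7
Marker side s = 0.134 m; corners in marker frame (Z=0):
  M0 = (-0.0670, +0.0670, 0)
  M1 = (+0.0670, +0.0670, 0)
  M2 = (+0.0670, -0.0670, 0)
  M3 = (-0.0670, -0.0670, 0)
Detected image corners:
  c0 = (142.907505, 391.557258) px
  c1 = (248.790014, 392.314878) px
  c2 = (251.300285, 307.996588) px
  c3 = (148.791043, 309.109428) px
Planar DLT: solve 8×8 A·h = b for H (H[2,2]=1):
  H  [+744.12984 -80.62463 +197.39595]
  H  [-60.25921 +535.19522 +349.55178]
  H  [-0.16793 -0.24836 +1.00000]
B = K⁻¹H; ‖b₁‖=1.165756, ‖b₂‖=1.165756; λ = 2/(‖b₁‖+‖b₂‖) = 0.857812, sign → tz>0 ⇒ λ=+0.857812
r₁ = λ·B[:,0] = (+0.98899,-0.03374,-0.14405); r₂ = λ·B[:,1] = (+0.00230,+0.97704,-0.21305)
r₃ = r₁×r₂ = (+0.14793,+0.21037,+0.96636); SVD([r₁ r₂ r₃]) → R = UVᵀ:
  R  [+0.98899 +0.00230 +0.14793]
  R  [-0.03374 +0.97704 +0.21037]
  R  [-0.14405 -0.21305 +0.96636]
t = (-0.16655, +0.18563, +0.85781) m
tr R = 2.932397; θ = arccos((tr R − 1)/2) = 0.260744 rad = 14.940°
axis k = ((R−Rᵀ)₃₂, (R−Rᵀ)₁₃, (R−Rᵀ)₂₁) / (2 sinθ) = (-0.821224, +0.566311, -0.069883)
rvec = θ·k = (-0.214129, +0.147662, -0.018222)

rvec=(-0.2141, 0.1477, -0.0182) tvec=(-0.1665, 0.1856, 0.8578)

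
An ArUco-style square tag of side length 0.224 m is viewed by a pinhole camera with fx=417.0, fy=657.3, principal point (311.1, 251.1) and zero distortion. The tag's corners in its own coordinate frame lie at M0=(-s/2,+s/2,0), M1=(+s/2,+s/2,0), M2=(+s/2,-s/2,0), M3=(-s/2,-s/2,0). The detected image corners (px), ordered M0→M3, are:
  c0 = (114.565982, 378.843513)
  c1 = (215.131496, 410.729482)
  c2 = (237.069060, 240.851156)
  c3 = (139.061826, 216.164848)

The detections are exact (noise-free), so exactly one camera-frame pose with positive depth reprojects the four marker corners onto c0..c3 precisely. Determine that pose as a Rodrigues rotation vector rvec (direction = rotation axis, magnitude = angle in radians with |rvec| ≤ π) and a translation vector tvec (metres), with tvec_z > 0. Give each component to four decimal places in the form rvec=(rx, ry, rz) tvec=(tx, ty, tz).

rvec=(-0.1477, 0.1355, 0.1661) tvec=(-0.2841, 0.0783, 0.8751)

Intrinsics K: fx=417.0, fy=657.3, cx=311.1, cy=251.1
Marker side s = 0.224 m; corners in marker frame (Z=0):
  M0 = (-0.1120, +0.1120, 0)
  M1 = (+0.1120, +0.1120, 0)
  M2 = (+0.1120, -0.1120, 0)
  M3 = (-0.1120, -0.1120, 0)
Detected image corners:
  c0 = (114.565982, 378.843513) px
  c1 = (215.131496, 410.729482) px
  c2 = (237.069060, 240.851156) px
  c3 = (139.061826, 216.164848) px
Planar DLT: solve 8×8 A·h = b for H (H[2,2]=1):
  H  [+413.66105 -130.94490 +175.72845]
  H  [+73.92882 +693.98914 +309.94767]
  H  [-0.16708 -0.15410 +1.00000]
B = K⁻¹H; ‖b₁‖=1.142758, ‖b₂‖=1.142758; λ = 2/(‖b₁‖+‖b₂‖) = 0.875076, sign → tz>0 ⇒ λ=+0.875076
r₁ = λ·B[:,0] = (+0.97715,+0.15428,-0.14621); r₂ = λ·B[:,1] = (-0.17419,+0.97544,-0.13485)
r₃ = r₁×r₂ = (+0.12182,+0.15724,+0.98002); SVD([r₁ r₂ r₃]) → R = UVᵀ:
  R  [+0.97715 -0.17419 +0.12182]
  R  [+0.15428 +0.97544 +0.15724]
  R  [-0.14621 -0.13485 +0.98002]
t = (-0.28408, +0.07835, +0.87508) m
tr R = 2.932605; θ = arccos((tr R − 1)/2) = 0.260341 rad = 14.916°
axis k = ((R−Rᵀ)₃₂, (R−Rᵀ)₁₃, (R−Rᵀ)₂₁) / (2 sinθ) = (-0.567353, +0.520621, +0.638015)
rvec = θ·k = (-0.147705, +0.135539, +0.166102)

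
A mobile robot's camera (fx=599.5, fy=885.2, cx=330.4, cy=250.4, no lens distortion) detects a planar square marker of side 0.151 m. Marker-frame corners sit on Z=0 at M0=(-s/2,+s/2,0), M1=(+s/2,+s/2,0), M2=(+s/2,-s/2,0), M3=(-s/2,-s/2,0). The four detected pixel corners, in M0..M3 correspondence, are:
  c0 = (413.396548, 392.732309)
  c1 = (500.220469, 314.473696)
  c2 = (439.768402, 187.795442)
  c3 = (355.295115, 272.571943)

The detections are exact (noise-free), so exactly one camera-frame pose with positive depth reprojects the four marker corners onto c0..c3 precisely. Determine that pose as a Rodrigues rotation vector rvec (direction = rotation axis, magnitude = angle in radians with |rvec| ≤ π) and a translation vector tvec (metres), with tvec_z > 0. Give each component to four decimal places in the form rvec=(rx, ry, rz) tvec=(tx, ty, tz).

Intrinsics K: fx=599.5, fy=885.2, cx=330.4, cy=250.4
Marker side s = 0.151 m; corners in marker frame (Z=0):
  M0 = (-0.0755, +0.0755, 0)
  M1 = (+0.0755, +0.0755, 0)
  M2 = (+0.0755, -0.0755, 0)
  M3 = (-0.0755, -0.0755, 0)
Detected image corners:
  c0 = (413.396548, 392.732309) px
  c1 = (500.220469, 314.473696) px
  c2 = (439.768402, 187.795442) px
  c3 = (355.295115, 272.571943) px
Planar DLT: solve 8×8 A·h = b for H (H[2,2]=1):
  H  [+429.51005 +410.04867 +426.22031]
  H  [-633.89303 +828.90001 +293.07829]
  H  [-0.32241 +0.04138 +1.00000]
B = K⁻¹H; ‖b₁‖=1.137509, ‖b₂‖=1.137509; λ = 2/(‖b₁‖+‖b₂‖) = 0.879114, sign → tz>0 ⇒ λ=+0.879114
r₁ = λ·B[:,0] = (+0.78605,-0.54936,-0.28343); r₂ = λ·B[:,1] = (+0.58125,+0.81291,+0.03638)
r₃ = r₁×r₂ = (+0.21042,-0.19334,+0.95830); SVD([r₁ r₂ r₃]) → R = UVᵀ:
  R  [+0.78605 +0.58125 +0.21042]
  R  [-0.54936 +0.81291 -0.19334]
  R  [-0.28343 +0.03638 +0.95830]
t = (+0.14051, +0.04238, +0.87911) m
tr R = 2.557259; θ = arccos((tr R − 1)/2) = 0.678318 rad = 38.865°
axis k = ((R−Rᵀ)₃₂, (R−Rᵀ)₁₃, (R−Rᵀ)₂₁) / (2 sinθ) = (+0.183049, +0.393521, -0.900907)
rvec = θ·k = (+0.124166, +0.266932, -0.611101)

rvec=(0.1242, 0.2669, -0.6111) tvec=(0.1405, 0.0424, 0.8791)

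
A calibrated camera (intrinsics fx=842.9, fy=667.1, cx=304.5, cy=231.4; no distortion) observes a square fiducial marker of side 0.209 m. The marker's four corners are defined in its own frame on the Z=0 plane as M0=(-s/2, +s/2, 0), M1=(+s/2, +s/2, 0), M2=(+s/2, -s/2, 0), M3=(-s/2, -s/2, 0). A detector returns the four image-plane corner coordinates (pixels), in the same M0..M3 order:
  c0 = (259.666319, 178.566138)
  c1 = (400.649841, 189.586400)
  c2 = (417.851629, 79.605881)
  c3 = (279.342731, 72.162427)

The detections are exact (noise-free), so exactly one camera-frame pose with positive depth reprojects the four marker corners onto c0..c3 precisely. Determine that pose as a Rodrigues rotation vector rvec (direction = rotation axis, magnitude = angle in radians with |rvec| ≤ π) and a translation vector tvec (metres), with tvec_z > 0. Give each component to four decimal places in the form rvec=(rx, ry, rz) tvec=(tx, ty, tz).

rvec=(-0.1422, 0.1784, 0.1241) tvec=(0.0499, -0.1899, 1.2408)

Intrinsics K: fx=842.9, fy=667.1, cx=304.5, cy=231.4
Marker side s = 0.209 m; corners in marker frame (Z=0):
  M0 = (-0.1045, +0.1045, 0)
  M1 = (+0.1045, +0.1045, 0)
  M2 = (+0.1045, -0.1045, 0)
  M3 = (-0.1045, -0.1045, 0)
Detected image corners:
  c0 = (259.666319, 178.566138) px
  c1 = (400.649841, 189.586400) px
  c2 = (417.851629, 79.605881) px
  c3 = (279.342731, 72.162427) px
Planar DLT: solve 8×8 A·h = b for H (H[2,2]=1):
  H  [+617.91847 -123.75654 +338.38830]
  H  [+24.67598 +503.95922 +129.31790]
  H  [-0.14927 -0.10442 +1.00000]
B = K⁻¹H; ‖b₁‖=0.805945, ‖b₂‖=0.805945; λ = 2/(‖b₁‖+‖b₂‖) = 1.240779, sign → tz>0 ⇒ λ=+1.240779
r₁ = λ·B[:,0] = (+0.97651,+0.11014,-0.18521); r₂ = λ·B[:,1] = (-0.13537,+0.98229,-0.12957)
r₃ = r₁×r₂ = (+0.16766,+0.15159,+0.97412); SVD([r₁ r₂ r₃]) → R = UVᵀ:
  R  [+0.97651 -0.13537 +0.16766]
  R  [+0.11014 +0.98229 +0.15159]
  R  [-0.18521 -0.12957 +0.97412]
t = (+0.04988, -0.18987, +1.24078) m
tr R = 2.932914; θ = arccos((tr R − 1)/2) = 0.259740 rad = 14.882°
axis k = ((R−Rᵀ)₃₂, (R−Rᵀ)₁₃, (R−Rᵀ)₂₁) / (2 sinθ) = (-0.547367, +0.686979, +0.477963)
rvec = θ·k = (-0.142173, +0.178436, +0.124146)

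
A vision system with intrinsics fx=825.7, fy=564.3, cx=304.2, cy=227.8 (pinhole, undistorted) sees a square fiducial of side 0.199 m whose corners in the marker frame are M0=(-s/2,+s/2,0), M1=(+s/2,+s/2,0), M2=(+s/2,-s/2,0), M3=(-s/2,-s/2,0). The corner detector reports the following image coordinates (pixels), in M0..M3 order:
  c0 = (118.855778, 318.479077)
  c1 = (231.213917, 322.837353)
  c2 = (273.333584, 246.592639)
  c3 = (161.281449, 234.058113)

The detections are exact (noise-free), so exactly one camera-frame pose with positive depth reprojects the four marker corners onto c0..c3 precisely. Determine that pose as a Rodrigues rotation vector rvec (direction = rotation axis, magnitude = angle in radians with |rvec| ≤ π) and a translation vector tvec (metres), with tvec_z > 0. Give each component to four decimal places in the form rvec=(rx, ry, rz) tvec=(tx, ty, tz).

Intrinsics K: fx=825.7, fy=564.3, cx=304.2, cy=227.8
Marker side s = 0.199 m; corners in marker frame (Z=0):
  M0 = (-0.0995, +0.0995, 0)
  M1 = (+0.0995, +0.0995, 0)
  M2 = (+0.0995, -0.0995, 0)
  M3 = (-0.0995, -0.0995, 0)
Detected image corners:
  c0 = (118.855778, 318.479077) px
  c1 = (231.213917, 322.837353) px
  c2 = (273.333584, 246.592639) px
  c3 = (161.281449, 234.058113) px
Planar DLT: solve 8×8 A·h = b for H (H[2,2]=1):
  H  [+660.63989 -178.61413 +198.56311]
  H  [+180.47403 +450.96473 +281.38717]
  H  [+0.49335 +0.17216 +1.00000]
B = K⁻¹H; ‖b₁‖=0.800187, ‖b₂‖=0.800187; λ = 2/(‖b₁‖+‖b₂‖) = 1.249709, sign → tz>0 ⇒ λ=+1.249709
r₁ = λ·B[:,0] = (+0.77274,+0.15079,+0.61655); r₂ = λ·B[:,1] = (-0.34960,+0.91186,+0.21515)
r₃ = r₁×r₂ = (-0.52976,-0.38181,+0.75735); SVD([r₁ r₂ r₃]) → R = UVᵀ:
  R  [+0.77274 -0.34960 -0.52976]
  R  [+0.15079 +0.91186 -0.38181]
  R  [+0.61655 +0.21515 +0.75735]
t = (-0.15988, +0.11868, +1.24971) m
tr R = 2.441950; θ = arccos((tr R − 1)/2) = 0.765588 rad = 43.865°
axis k = ((R−Rᵀ)₃₂, (R−Rᵀ)₁₃, (R−Rᵀ)₂₁) / (2 sinθ) = (+0.430731, -0.827111, +0.361052)
rvec = θ·k = (+0.329763, -0.633226, +0.276417)

rvec=(0.3298, -0.6332, 0.2764) tvec=(-0.1599, 0.1187, 1.2497)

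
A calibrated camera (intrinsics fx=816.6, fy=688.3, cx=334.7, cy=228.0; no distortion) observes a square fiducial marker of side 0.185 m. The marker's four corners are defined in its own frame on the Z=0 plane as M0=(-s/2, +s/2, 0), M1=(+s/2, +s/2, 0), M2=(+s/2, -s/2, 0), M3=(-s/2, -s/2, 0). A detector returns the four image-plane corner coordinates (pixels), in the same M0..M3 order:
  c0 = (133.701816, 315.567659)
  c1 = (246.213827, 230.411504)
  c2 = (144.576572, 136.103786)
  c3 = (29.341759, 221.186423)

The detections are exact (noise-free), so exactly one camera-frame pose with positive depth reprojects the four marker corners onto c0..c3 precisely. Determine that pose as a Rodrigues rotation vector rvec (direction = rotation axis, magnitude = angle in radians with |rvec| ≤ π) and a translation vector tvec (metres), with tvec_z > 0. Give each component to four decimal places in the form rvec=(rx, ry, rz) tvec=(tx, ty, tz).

rvec=(0.0417, -0.0892, -0.7334) tvec=(-0.2400, -0.0031, 1.0021)

Intrinsics K: fx=816.6, fy=688.3, cx=334.7, cy=228.0
Marker side s = 0.185 m; corners in marker frame (Z=0):
  M0 = (-0.0925, +0.0925, 0)
  M1 = (+0.0925, +0.0925, 0)
  M2 = (+0.0925, -0.0925, 0)
  M3 = (-0.0925, -0.0925, 0)
Detected image corners:
  c0 = (133.701816, 315.567659) px
  c1 = (246.213827, 230.411504) px
  c2 = (144.576572, 136.103786) px
  c3 = (29.341759, 221.186423) px
Planar DLT: solve 8×8 A·h = b for H (H[2,2]=1):
  H  [+624.69653 +566.26772 +139.13792]
  H  [-445.08257 +525.56642 +225.85682]
  H  [+0.06653 +0.06907 +1.00000]
B = K⁻¹H; ‖b₁‖=0.997898, ‖b₂‖=0.997898; λ = 2/(‖b₁‖+‖b₂‖) = 1.002107, sign → tz>0 ⇒ λ=+1.002107
r₁ = λ·B[:,0] = (+0.73928,-0.67009,+0.06667); r₂ = λ·B[:,1] = (+0.66654,+0.74225,+0.06922)
r₃ = r₁×r₂ = (-0.09587,-0.00673,+0.99537); SVD([r₁ r₂ r₃]) → R = UVᵀ:
  R  [+0.73928 +0.66654 -0.09587]
  R  [-0.67009 +0.74225 -0.00673]
  R  [+0.06667 +0.06922 +0.99537]
t = (-0.23999, -0.00312, +1.00211) m
tr R = 2.476906; θ = arccos((tr R − 1)/2) = 0.740023 rad = 42.400°
axis k = ((R−Rᵀ)₃₂, (R−Rᵀ)₁₃, (R−Rᵀ)₂₁) / (2 sinθ) = (+0.056317, -0.120522, -0.991112)
rvec = θ·k = (+0.041676, -0.089189, -0.733446)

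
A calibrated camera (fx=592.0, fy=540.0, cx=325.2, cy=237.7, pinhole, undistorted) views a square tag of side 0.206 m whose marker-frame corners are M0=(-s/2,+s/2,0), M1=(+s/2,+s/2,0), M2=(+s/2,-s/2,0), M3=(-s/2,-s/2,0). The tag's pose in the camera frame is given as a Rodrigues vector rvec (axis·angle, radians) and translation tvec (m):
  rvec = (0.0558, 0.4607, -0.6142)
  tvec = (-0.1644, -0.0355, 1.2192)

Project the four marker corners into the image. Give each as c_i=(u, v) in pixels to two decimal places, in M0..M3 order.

Intrinsics K: fx=592.0, fy=540.0, cx=325.2, cy=237.7
Marker side s = 0.206 m; corners in marker frame (Z=0):
  M0 = (-0.1030, +0.1030, 0)
  M1 = (+0.1030, +0.1030, 0)
  M2 = (+0.1030, -0.1030, 0)
  M3 = (-0.1030, -0.1030, 0)
rvec = (0.0558, 0.4607, -0.6142), |rvec| = θ = 0.76981 rad = 44.107°
Rodrigues: sinθ=0.69600, 1−cosθ=0.28195; R = I + sinθ·[k]× + (1−cosθ)·[k]×²:
    [+0.71953 +0.56754 +0.40022]
    [-0.54308 +0.81903 -0.18508]
    [-0.43283 -0.08418 +0.89753]
t = (-0.1644, -0.0355, 1.2192) m
M0: Pc = R·M0+t = (-0.18005, +0.10480, +1.25511); u = 592.0·(-0.18005)/1.25511 + 325.2 = 240.2734, v = 540.0·(+0.10480)/1.25511 + 237.7 = 282.7880
M1: Pc = R·M1+t = (-0.03183, -0.00708, +1.16595); u = 592.0·(-0.03183)/1.16595 + 325.2 = 309.0376, v = 540.0·(-0.00708)/1.16595 + 237.7 = 234.4224
M2: Pc = R·M2+t = (-0.14875, -0.17580, +1.18329); u = 592.0·(-0.14875)/1.18329 + 325.2 = 250.7826, v = 540.0·(-0.17580)/1.18329 + 237.7 = 157.4740
M3: Pc = R·M3+t = (-0.29697, -0.06392, +1.27245); u = 592.0·(-0.29697)/1.27245 + 325.2 = 187.0376, v = 540.0·(-0.06392)/1.27245 + 237.7 = 210.5725

c0=(240.27, 282.79) c1=(309.04, 234.42) c2=(250.78, 157.47) c3=(187.04, 210.57)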